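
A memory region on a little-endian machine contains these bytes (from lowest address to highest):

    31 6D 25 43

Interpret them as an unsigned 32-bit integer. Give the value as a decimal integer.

In little-endian order the low byte comes first in memory.
Reassemble most-significant byte first: 43 25 6D 31 → 0x43256D31.
0x43256D31 = 1126526257.

1126526257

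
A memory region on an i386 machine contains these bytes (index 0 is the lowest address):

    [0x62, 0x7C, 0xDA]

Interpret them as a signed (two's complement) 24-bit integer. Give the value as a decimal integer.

-2458526

Little-endian: lowest address holds the least-significant byte.
Reassemble most-significant byte first: DA 7C 62 → 0xDA7C62.
Top bit is set, so as a signed 24-bit value this is 0xDA7C62 − 2^24 = -2458526.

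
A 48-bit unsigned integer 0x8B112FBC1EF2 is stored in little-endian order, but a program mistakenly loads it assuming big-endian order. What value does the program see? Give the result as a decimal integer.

266213820141963

Stored little-endian, the bytes at ascending addresses are F2 1E BC 2F 11 8B.
Read back as big-endian, the last byte is least significant, giving 0xF21EBC2F118B.
0xF21EBC2F118B = 266213820141963.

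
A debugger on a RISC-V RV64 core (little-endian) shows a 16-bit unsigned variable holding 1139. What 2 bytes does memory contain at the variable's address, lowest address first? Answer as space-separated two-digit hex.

73 04

1139 in hexadecimal, padded to 16 bits, is 0x0473.
Split into bytes (most-significant first): 04 73.
Little-endian stores the least-significant byte at the lowest address.
So at ascending addresses the bytes are 73 04.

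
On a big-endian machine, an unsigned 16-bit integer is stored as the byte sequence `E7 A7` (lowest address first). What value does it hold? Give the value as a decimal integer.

59303

Big-endian: lowest address holds the most-significant byte.
The bytes are already most-significant first: 0xE7A7.
0xE7A7 = 59303.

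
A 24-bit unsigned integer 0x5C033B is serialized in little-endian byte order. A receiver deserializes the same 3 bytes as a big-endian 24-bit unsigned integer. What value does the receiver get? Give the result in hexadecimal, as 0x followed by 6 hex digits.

0x3B035C

Stored little-endian, the bytes at ascending addresses are 3B 03 5C.
Read back as big-endian, the last byte is least significant, giving 0x3B035C.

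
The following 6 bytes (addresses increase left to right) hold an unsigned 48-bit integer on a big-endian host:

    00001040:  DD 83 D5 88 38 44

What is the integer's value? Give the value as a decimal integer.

243558292928580

Big-endian: lowest address holds the most-significant byte.
The bytes are already most-significant first: 0xDD83D5883844.
0xDD83D5883844 = 243558292928580.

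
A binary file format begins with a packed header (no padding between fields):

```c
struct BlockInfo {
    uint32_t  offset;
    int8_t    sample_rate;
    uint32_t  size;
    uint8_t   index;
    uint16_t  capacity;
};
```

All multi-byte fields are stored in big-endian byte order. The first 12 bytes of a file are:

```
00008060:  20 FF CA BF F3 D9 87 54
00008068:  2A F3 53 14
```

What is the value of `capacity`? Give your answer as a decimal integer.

21268

`capacity` follows `offset` (4 B), `sample_rate` (1 B), `size` (4 B), `index` (1 B), so it starts at offset 4 + 1 + 4 + 1 = 10 and occupies 2 bytes.
Bytes at offsets 10..11: 53 14.
Big-endian: lowest address holds the most-significant byte.
The bytes are already most-significant first: 0x5314.
0x5314 = 21268.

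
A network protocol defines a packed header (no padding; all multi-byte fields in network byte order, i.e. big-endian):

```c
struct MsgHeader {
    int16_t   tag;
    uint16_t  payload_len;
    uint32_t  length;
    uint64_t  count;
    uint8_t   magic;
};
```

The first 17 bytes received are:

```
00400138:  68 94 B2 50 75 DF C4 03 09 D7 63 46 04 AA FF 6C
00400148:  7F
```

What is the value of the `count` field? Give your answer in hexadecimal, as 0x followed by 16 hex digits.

`count` follows `tag` (2 B), `payload_len` (2 B), `length` (4 B), so it starts at offset 2 + 2 + 4 = 8 and occupies 8 bytes.
Bytes at offsets 8..15: 09 D7 63 46 04 AA FF 6C.
Big-endian stores the most-significant byte at the lowest address.
The bytes are already most-significant first: 0x09D7634604AAFF6C.

0x09D7634604AAFF6C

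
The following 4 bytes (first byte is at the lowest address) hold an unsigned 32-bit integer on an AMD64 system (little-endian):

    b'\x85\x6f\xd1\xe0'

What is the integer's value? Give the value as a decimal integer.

Little-endian stores the least-significant byte at the lowest address.
Reassemble most-significant byte first: E0 D1 6F 85 → 0xE0D16F85.
0xE0D16F85 = 3771821957.

3771821957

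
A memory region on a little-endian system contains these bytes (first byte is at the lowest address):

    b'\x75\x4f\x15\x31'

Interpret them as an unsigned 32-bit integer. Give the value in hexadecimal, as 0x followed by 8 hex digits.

Little-endian: lowest address holds the least-significant byte.
Reassemble most-significant byte first: 31 15 4F 75 → 0x31154F75.

0x31154F75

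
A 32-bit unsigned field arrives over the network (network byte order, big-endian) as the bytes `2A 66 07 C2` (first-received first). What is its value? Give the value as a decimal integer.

Big-endian stores the most-significant byte at the lowest address.
The bytes are already most-significant first: 0x2A6607C2.
0x2A6607C2 = 711329730.

711329730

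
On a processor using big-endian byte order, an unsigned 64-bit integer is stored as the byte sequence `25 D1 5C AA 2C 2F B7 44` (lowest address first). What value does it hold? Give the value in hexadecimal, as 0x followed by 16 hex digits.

Big-endian: lowest address holds the most-significant byte.
The bytes are already most-significant first: 0x25D15CAA2C2FB744.

0x25D15CAA2C2FB744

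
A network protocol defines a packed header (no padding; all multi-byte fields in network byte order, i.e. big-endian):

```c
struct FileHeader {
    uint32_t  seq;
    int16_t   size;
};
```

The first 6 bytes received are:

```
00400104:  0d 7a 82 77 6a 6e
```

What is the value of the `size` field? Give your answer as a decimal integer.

`size` follows `seq` (4 bytes), so it starts at byte offset 4 and occupies 2 bytes.
Bytes at offsets 4..5: 6A 6E.
Big-endian stores the most-significant byte at the lowest address.
The bytes are already most-significant first: 0x6A6E.
0x6A6E = 27246.

27246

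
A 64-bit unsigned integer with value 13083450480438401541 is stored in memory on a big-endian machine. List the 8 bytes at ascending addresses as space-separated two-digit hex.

13083450480438401541 in hexadecimal, padded to 64 bits, is 0xB591C0E492F1DA05.
Split into bytes (most-significant first): B5 91 C0 E4 92 F1 DA 05.
In big-endian order the high byte comes first in memory.
So the memory order matches the most-significant-first order: B5 91 C0 E4 92 F1 DA 05.

B5 91 C0 E4 92 F1 DA 05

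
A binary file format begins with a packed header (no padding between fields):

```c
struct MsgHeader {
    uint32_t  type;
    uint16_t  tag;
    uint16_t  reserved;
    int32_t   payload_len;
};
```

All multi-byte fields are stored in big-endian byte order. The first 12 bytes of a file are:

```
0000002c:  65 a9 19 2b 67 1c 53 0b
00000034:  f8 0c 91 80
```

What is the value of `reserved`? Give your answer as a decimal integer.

`reserved` follows `type` (4 B), `tag` (2 B), so it starts at offset 4 + 2 = 6 and occupies 2 bytes.
Bytes at offsets 6..7: 53 0B.
Big-endian stores the most-significant byte at the lowest address.
The bytes are already most-significant first: 0x530B.
0x530B = 21259.

21259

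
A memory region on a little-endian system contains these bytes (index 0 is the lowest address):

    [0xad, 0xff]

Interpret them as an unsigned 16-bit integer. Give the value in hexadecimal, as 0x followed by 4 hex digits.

Little-endian stores the least-significant byte at the lowest address.
Reassemble most-significant byte first: FF AD → 0xFFAD.

0xFFAD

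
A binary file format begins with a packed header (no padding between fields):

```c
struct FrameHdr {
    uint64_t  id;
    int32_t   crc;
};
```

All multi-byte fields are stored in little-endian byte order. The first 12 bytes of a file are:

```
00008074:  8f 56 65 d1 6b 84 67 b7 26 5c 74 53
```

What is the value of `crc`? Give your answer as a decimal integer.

`crc` follows `id` (8 bytes), so it starts at byte offset 8 and occupies 4 bytes.
Bytes at offsets 8..11: 26 5C 74 53.
In little-endian order the low byte comes first in memory.
Reassemble most-significant byte first: 53 74 5C 26 → 0x53745C26.
0x53745C26 = 1400134694.

1400134694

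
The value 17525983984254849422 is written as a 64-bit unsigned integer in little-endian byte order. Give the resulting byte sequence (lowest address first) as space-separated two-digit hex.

8E 11 B2 B8 93 CD 38 F3

17525983984254849422 in hexadecimal, padded to 64 bits, is 0xF338CD93B8B2118E.
Split into bytes (most-significant first): F3 38 CD 93 B8 B2 11 8E.
In little-endian order the low byte comes first in memory.
So at ascending addresses the bytes are 8E 11 B2 B8 93 CD 38 F3.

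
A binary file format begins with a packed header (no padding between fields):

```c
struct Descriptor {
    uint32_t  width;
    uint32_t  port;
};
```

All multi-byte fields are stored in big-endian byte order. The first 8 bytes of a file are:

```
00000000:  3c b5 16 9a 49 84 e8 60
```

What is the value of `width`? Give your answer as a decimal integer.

1018500762

`width` is the first field, at byte offset 0, occupying 4 bytes.
Bytes at offsets 0..3: 3C B5 16 9A.
Big-endian: lowest address holds the most-significant byte.
The bytes are already most-significant first: 0x3CB5169A.
0x3CB5169A = 1018500762.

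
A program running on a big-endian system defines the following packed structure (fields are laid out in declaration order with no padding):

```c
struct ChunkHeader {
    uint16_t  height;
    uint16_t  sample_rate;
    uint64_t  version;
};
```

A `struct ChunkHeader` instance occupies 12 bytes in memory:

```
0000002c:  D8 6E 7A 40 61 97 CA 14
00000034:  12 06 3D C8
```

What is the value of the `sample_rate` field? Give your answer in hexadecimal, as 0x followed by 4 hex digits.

`sample_rate` follows `height` (2 bytes), so it starts at byte offset 2 and occupies 2 bytes.
Bytes at offsets 2..3: 7A 40.
Big-endian stores the most-significant byte at the lowest address.
The bytes are already most-significant first: 0x7A40.

0x7A40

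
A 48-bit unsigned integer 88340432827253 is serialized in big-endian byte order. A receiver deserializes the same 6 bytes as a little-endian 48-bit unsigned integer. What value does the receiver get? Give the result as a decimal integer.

128862413150288

88340432827253 in 48-bit hexadecimal is 0x50585C1E3375.
Stored big-endian, the bytes at ascending addresses are 50 58 5C 1E 33 75.
Read back as little-endian, the first byte is least significant, giving 0x75331E5C5850.
0x75331E5C5850 = 128862413150288.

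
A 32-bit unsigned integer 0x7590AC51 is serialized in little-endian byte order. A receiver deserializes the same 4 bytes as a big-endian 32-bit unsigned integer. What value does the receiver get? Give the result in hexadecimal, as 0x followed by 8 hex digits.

0x51AC9075

Stored little-endian, the bytes at ascending addresses are 51 AC 90 75.
Read back as big-endian, the last byte is least significant, giving 0x51AC9075.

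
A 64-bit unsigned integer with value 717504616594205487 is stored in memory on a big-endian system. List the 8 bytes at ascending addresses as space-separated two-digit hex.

09 F5 16 A5 B4 CC EB 2F

717504616594205487 in hexadecimal, padded to 64 bits, is 0x09F516A5B4CCEB2F.
Split into bytes (most-significant first): 09 F5 16 A5 B4 CC EB 2F.
In big-endian order the high byte comes first in memory.
So the memory order matches the most-significant-first order: 09 F5 16 A5 B4 CC EB 2F.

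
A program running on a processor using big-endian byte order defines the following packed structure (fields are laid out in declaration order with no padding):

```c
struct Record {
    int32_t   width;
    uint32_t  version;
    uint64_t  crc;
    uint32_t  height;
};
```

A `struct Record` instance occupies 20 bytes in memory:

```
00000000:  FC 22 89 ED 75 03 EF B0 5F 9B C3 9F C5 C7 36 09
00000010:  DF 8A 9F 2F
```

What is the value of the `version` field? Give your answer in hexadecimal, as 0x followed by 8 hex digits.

`version` follows `width` (4 bytes), so it starts at byte offset 4 and occupies 4 bytes.
Bytes at offsets 4..7: 75 03 EF B0.
Big-endian stores the most-significant byte at the lowest address.
The bytes are already most-significant first: 0x7503EFB0.

0x7503EFB0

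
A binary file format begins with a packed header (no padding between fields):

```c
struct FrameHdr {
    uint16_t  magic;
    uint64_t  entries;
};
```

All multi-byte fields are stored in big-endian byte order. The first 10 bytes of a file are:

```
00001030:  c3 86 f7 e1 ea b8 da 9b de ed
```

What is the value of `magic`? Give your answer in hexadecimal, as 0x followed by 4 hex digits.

0xC386

`magic` is the first field, at byte offset 0, occupying 2 bytes.
Bytes at offsets 0..1: C3 86.
Big-endian stores the most-significant byte at the lowest address.
The bytes are already most-significant first: 0xC386.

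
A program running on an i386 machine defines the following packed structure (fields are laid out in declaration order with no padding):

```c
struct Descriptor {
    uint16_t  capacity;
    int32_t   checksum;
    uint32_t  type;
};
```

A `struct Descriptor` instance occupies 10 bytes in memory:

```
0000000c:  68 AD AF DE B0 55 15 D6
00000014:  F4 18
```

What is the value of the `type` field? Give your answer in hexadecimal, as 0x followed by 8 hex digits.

0x18F4D615

`type` follows `capacity` (2 B), `checksum` (4 B), so it starts at offset 2 + 4 = 6 and occupies 4 bytes.
Bytes at offsets 6..9: 15 D6 F4 18.
In little-endian order the low byte comes first in memory.
Reassemble most-significant byte first: 18 F4 D6 15 → 0x18F4D615.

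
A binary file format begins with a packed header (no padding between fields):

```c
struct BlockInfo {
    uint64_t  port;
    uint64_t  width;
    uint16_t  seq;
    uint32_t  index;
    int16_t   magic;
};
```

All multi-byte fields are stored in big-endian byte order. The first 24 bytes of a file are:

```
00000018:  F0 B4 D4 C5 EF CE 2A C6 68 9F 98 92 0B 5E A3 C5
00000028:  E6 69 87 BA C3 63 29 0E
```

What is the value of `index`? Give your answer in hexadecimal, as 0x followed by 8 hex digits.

0x87BAC363

`index` follows `port` (8 B), `width` (8 B), `seq` (2 B), so it starts at offset 8 + 8 + 2 = 18 and occupies 4 bytes.
Bytes at offsets 18..21: 87 BA C3 63.
In big-endian order the high byte comes first in memory.
The bytes are already most-significant first: 0x87BAC363.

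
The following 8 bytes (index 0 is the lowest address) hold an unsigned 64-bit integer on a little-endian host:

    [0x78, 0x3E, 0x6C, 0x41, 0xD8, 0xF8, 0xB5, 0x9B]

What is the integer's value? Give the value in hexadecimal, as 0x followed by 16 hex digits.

0x9BB5F8D8416C3E78

In little-endian order the low byte comes first in memory.
Reassemble most-significant byte first: 9B B5 F8 D8 41 6C 3E 78 → 0x9BB5F8D8416C3E78.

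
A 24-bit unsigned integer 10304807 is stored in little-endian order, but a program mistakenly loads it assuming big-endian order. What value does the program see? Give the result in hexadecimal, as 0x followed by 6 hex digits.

0x273D9D

10304807 in 24-bit hexadecimal is 0x9D3D27.
Stored little-endian, the bytes at ascending addresses are 27 3D 9D.
Read back as big-endian, the last byte is least significant, giving 0x273D9D.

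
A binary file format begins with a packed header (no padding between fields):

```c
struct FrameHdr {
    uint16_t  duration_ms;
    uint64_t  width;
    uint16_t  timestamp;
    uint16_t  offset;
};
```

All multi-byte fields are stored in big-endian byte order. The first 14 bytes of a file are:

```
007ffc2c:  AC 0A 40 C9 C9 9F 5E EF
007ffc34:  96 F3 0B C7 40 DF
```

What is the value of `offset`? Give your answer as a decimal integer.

16607

`offset` follows `duration_ms` (2 B), `width` (8 B), `timestamp` (2 B), so it starts at offset 2 + 8 + 2 = 12 and occupies 2 bytes.
Bytes at offsets 12..13: 40 DF.
In big-endian order the high byte comes first in memory.
The bytes are already most-significant first: 0x40DF.
0x40DF = 16607.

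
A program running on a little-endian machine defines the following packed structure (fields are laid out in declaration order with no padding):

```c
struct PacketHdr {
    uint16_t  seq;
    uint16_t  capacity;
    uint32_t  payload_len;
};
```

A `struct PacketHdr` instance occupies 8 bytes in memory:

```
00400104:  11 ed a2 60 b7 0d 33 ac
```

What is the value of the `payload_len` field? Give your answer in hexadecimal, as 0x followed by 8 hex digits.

`payload_len` follows `seq` (2 B), `capacity` (2 B), so it starts at offset 2 + 2 = 4 and occupies 4 bytes.
Bytes at offsets 4..7: B7 0D 33 AC.
In little-endian order the low byte comes first in memory.
Reassemble most-significant byte first: AC 33 0D B7 → 0xAC330DB7.

0xAC330DB7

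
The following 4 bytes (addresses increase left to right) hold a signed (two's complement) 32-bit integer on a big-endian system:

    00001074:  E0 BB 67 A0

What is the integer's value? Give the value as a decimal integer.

-524589152

Big-endian: lowest address holds the most-significant byte.
The bytes are already most-significant first: 0xE0BB67A0.
Top bit is set, so as a signed 32-bit value this is 0xE0BB67A0 − 2^32 = -524589152.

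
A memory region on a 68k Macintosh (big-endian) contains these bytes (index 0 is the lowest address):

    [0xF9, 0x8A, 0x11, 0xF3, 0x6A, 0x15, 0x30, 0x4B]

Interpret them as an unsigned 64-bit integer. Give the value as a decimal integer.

17981204199384625227

Big-endian stores the most-significant byte at the lowest address.
The bytes are already most-significant first: 0xF98A11F36A15304B.
0xF98A11F36A15304B = 17981204199384625227.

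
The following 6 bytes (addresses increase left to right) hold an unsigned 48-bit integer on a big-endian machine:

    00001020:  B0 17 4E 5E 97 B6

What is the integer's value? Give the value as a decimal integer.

193614145558454

In big-endian order the high byte comes first in memory.
The bytes are already most-significant first: 0xB0174E5E97B6.
0xB0174E5E97B6 = 193614145558454.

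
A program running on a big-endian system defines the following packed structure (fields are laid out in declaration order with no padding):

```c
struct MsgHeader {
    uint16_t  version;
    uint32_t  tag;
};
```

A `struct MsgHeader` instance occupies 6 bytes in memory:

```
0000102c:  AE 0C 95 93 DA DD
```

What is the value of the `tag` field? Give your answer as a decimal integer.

`tag` follows `version` (2 bytes), so it starts at byte offset 2 and occupies 4 bytes.
Bytes at offsets 2..5: 95 93 DA DD.
Big-endian stores the most-significant byte at the lowest address.
The bytes are already most-significant first: 0x9593DADD.
0x9593DADD = 2509495005.

2509495005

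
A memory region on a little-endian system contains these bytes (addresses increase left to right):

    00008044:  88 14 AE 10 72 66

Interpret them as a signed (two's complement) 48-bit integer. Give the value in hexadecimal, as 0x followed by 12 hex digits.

Little-endian stores the least-significant byte at the lowest address.
Reassemble most-significant byte first: 66 72 10 AE 14 88 → 0x667210AE1488.

0x667210AE1488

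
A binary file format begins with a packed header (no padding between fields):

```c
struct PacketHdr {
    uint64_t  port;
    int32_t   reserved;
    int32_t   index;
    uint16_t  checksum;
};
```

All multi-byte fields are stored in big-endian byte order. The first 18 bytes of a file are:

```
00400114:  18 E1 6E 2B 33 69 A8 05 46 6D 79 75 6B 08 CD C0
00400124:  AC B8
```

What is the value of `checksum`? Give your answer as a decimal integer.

44216

`checksum` follows `port` (8 B), `reserved` (4 B), `index` (4 B), so it starts at offset 8 + 4 + 4 = 16 and occupies 2 bytes.
Bytes at offsets 16..17: AC B8.
Big-endian: lowest address holds the most-significant byte.
The bytes are already most-significant first: 0xACB8.
0xACB8 = 44216.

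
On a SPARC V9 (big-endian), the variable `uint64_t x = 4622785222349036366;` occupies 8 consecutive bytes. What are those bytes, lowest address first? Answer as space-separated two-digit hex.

40 27 6E AA CB 0A 1B 4E

4622785222349036366 in hexadecimal, padded to 64 bits, is 0x40276EAACB0A1B4E.
Split into bytes (most-significant first): 40 27 6E AA CB 0A 1B 4E.
Big-endian stores the most-significant byte at the lowest address.
So the memory order matches the most-significant-first order: 40 27 6E AA CB 0A 1B 4E.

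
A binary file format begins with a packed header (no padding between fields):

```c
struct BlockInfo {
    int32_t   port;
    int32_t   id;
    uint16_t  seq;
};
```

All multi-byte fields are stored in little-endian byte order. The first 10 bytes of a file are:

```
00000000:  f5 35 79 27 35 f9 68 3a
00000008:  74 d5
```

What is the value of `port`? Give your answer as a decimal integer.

662255093

`port` is the first field, at byte offset 0, occupying 4 bytes.
Bytes at offsets 0..3: F5 35 79 27.
In little-endian order the low byte comes first in memory.
Reassemble most-significant byte first: 27 79 35 F5 → 0x277935F5.
0x277935F5 = 662255093.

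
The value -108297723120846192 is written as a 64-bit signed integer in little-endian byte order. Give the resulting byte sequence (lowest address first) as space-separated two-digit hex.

Two's complement of -108297723120846192 in 64 bits: 108297723120846192 = 0x0180C034949A0570; invert → 0xFE7F3FCB6B65FA8F; add 1 → 0xFE7F3FCB6B65FA90.
Split into bytes (most-significant first): FE 7F 3F CB 6B 65 FA 90.
In little-endian order the low byte comes first in memory.
So at ascending addresses the bytes are 90 FA 65 6B CB 3F 7F FE.

90 FA 65 6B CB 3F 7F FE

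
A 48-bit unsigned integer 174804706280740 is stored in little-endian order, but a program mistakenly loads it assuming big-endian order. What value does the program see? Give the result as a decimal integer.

174804706280740 in 48-bit hexadecimal is 0x9EFBE46C4524.
Stored little-endian, the bytes at ascending addresses are 24 45 6C E4 FB 9E.
Read back as big-endian, the last byte is least significant, giving 0x24456CE4FB9E.
0x24456CE4FB9E = 39880598289310.

39880598289310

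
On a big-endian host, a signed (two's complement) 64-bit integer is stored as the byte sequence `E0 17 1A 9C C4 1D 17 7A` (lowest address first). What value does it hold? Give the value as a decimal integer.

Big-endian: lowest address holds the most-significant byte.
The bytes are already most-significant first: 0xE0171A9CC41D177A.
Top bit is set, so as a signed 64-bit value this is 0xE0171A9CC41D177A − 2^64 = -2299339824141887622.

-2299339824141887622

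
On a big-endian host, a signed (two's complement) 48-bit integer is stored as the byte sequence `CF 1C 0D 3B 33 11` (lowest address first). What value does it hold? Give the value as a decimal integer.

-53755588693231

In big-endian order the high byte comes first in memory.
The bytes are already most-significant first: 0xCF1C0D3B3311.
Top bit is set, so as a signed 48-bit value this is 0xCF1C0D3B3311 − 2^48 = -53755588693231.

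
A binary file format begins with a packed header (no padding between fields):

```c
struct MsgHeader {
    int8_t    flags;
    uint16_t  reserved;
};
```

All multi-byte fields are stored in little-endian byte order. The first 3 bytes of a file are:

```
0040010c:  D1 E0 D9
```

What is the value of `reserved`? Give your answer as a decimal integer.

`reserved` follows `flags` (1 byte), so it starts at byte offset 1 and occupies 2 bytes.
Bytes at offsets 1..2: E0 D9.
Little-endian: lowest address holds the least-significant byte.
Reassemble most-significant byte first: D9 E0 → 0xD9E0.
0xD9E0 = 55776.

55776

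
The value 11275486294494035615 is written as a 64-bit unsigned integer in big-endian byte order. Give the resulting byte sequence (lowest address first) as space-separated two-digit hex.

11275486294494035615 in hexadecimal, padded to 64 bits, is 0x9C7A930B751A3E9F.
Split into bytes (most-significant first): 9C 7A 93 0B 75 1A 3E 9F.
Big-endian: lowest address holds the most-significant byte.
So the memory order matches the most-significant-first order: 9C 7A 93 0B 75 1A 3E 9F.

9C 7A 93 0B 75 1A 3E 9F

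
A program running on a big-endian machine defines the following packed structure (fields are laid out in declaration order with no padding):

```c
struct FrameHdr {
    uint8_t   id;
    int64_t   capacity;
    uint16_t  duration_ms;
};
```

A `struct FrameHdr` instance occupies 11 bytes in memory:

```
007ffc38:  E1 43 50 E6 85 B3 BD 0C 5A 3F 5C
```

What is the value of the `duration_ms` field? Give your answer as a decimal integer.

16220

`duration_ms` follows `id` (1 B), `capacity` (8 B), so it starts at offset 1 + 8 = 9 and occupies 2 bytes.
Bytes at offsets 9..10: 3F 5C.
Big-endian stores the most-significant byte at the lowest address.
The bytes are already most-significant first: 0x3F5C.
0x3F5C = 16220.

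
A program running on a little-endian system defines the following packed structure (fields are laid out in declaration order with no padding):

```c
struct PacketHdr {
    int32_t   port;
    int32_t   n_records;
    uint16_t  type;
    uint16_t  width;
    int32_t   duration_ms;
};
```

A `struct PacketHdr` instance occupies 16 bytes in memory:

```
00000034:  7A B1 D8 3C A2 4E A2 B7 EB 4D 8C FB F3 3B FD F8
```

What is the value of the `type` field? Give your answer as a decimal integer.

19947

`type` follows `port` (4 B), `n_records` (4 B), so it starts at offset 4 + 4 = 8 and occupies 2 bytes.
Bytes at offsets 8..9: EB 4D.
Little-endian: lowest address holds the least-significant byte.
Reassemble most-significant byte first: 4D EB → 0x4DEB.
0x4DEB = 19947.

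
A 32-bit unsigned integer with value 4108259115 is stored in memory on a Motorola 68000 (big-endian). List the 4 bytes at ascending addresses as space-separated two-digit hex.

F4 DF 0F 2B

4108259115 in hexadecimal, padded to 32 bits, is 0xF4DF0F2B.
Split into bytes (most-significant first): F4 DF 0F 2B.
Big-endian stores the most-significant byte at the lowest address.
So the memory order matches the most-significant-first order: F4 DF 0F 2B.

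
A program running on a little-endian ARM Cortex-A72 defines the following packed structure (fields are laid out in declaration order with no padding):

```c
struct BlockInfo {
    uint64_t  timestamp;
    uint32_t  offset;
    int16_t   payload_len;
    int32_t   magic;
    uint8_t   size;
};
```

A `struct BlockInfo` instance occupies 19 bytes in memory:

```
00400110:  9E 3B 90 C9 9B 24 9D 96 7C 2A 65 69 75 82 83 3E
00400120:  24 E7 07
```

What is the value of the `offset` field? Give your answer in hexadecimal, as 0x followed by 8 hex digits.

`offset` follows `timestamp` (8 bytes), so it starts at byte offset 8 and occupies 4 bytes.
Bytes at offsets 8..11: 7C 2A 65 69.
Little-endian: lowest address holds the least-significant byte.
Reassemble most-significant byte first: 69 65 2A 7C → 0x69652A7C.

0x69652A7C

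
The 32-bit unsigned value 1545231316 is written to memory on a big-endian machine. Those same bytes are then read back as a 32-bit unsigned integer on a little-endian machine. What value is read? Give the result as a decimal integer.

1545231316 in 32-bit hexadecimal is 0x5C1A5BD4.
Stored big-endian, the bytes at ascending addresses are 5C 1A 5B D4.
Read back as little-endian, the first byte is least significant, giving 0xD45B1A5C.
0xD45B1A5C = 3562740316.

3562740316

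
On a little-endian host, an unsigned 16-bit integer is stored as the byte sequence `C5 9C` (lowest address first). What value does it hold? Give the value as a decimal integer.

40133

Little-endian: lowest address holds the least-significant byte.
Reassemble most-significant byte first: 9C C5 → 0x9CC5.
0x9CC5 = 40133.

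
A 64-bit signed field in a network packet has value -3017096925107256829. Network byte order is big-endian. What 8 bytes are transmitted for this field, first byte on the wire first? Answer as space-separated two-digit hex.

Two's complement of -3017096925107256829 in 64 bits: 3017096925107256829 = 0x29DEE1AB09F0FDFD; invert → 0xD6211E54F60F0202; add 1 → 0xD6211E54F60F0203.
Split into bytes (most-significant first): D6 21 1E 54 F6 0F 02 03.
Big-endian: lowest address holds the most-significant byte.
So the memory order matches the most-significant-first order: D6 21 1E 54 F6 0F 02 03.

D6 21 1E 54 F6 0F 02 03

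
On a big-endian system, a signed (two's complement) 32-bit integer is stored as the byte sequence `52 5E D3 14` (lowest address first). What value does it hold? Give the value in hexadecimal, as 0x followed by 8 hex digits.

0x525ED314

Big-endian stores the most-significant byte at the lowest address.
The bytes are already most-significant first: 0x525ED314.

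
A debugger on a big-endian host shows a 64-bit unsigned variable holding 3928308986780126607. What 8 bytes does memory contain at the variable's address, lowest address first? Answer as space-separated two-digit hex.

36 84 28 35 DD 01 0D 8F

3928308986780126607 in hexadecimal, padded to 64 bits, is 0x36842835DD010D8F.
Split into bytes (most-significant first): 36 84 28 35 DD 01 0D 8F.
Big-endian stores the most-significant byte at the lowest address.
So the memory order matches the most-significant-first order: 36 84 28 35 DD 01 0D 8F.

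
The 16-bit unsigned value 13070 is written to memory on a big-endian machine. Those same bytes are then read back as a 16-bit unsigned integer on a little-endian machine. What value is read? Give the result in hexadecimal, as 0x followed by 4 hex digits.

13070 in 16-bit hexadecimal is 0x330E.
Stored big-endian, the bytes at ascending addresses are 33 0E.
Read back as little-endian, the first byte is least significant, giving 0x0E33.

0x0E33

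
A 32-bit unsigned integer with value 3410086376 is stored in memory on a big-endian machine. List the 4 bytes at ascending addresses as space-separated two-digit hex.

CB 41 C9 E8

3410086376 in hexadecimal, padded to 32 bits, is 0xCB41C9E8.
Split into bytes (most-significant first): CB 41 C9 E8.
Big-endian stores the most-significant byte at the lowest address.
So the memory order matches the most-significant-first order: CB 41 C9 E8.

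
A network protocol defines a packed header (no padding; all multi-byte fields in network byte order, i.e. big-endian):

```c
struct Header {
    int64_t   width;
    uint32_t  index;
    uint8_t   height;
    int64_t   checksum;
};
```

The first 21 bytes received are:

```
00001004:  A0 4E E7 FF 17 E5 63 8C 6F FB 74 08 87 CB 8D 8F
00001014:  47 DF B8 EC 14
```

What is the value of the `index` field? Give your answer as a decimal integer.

1878750216

`index` follows `width` (8 bytes), so it starts at byte offset 8 and occupies 4 bytes.
Bytes at offsets 8..11: 6F FB 74 08.
Big-endian: lowest address holds the most-significant byte.
The bytes are already most-significant first: 0x6FFB7408.
0x6FFB7408 = 1878750216.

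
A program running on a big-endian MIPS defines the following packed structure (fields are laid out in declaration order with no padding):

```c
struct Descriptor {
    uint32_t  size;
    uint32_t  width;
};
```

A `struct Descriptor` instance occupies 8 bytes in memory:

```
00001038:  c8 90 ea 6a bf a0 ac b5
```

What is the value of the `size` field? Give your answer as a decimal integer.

`size` is the first field, at byte offset 0, occupying 4 bytes.
Bytes at offsets 0..3: C8 90 EA 6A.
Big-endian stores the most-significant byte at the lowest address.
The bytes are already most-significant first: 0xC890EA6A.
0xC890EA6A = 3364940394.

3364940394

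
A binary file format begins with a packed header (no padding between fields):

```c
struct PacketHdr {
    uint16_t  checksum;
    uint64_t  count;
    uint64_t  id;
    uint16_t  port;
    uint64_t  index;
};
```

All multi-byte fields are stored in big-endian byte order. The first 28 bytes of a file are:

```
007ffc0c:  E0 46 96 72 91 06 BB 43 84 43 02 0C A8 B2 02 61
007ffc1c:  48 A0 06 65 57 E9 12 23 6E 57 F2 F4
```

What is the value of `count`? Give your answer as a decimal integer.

10840886711131800643

`count` follows `checksum` (2 bytes), so it starts at byte offset 2 and occupies 8 bytes.
Bytes at offsets 2..9: 96 72 91 06 BB 43 84 43.
Big-endian: lowest address holds the most-significant byte.
The bytes are already most-significant first: 0x96729106BB438443.
0x96729106BB438443 = 10840886711131800643.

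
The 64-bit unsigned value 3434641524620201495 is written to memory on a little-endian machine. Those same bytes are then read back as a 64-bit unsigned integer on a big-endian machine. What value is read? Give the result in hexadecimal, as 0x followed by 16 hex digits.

3434641524620201495 in 64-bit hexadecimal is 0x2FAA4C44E5CB0E17.
Stored little-endian, the bytes at ascending addresses are 17 0E CB E5 44 4C AA 2F.
Read back as big-endian, the last byte is least significant, giving 0x170ECBE5444CAA2F.

0x170ECBE5444CAA2F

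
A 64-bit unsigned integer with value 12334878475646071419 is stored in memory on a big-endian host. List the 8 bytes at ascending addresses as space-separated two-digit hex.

12334878475646071419 in hexadecimal, padded to 64 bits, is 0xAB2E4A9EE07EF27B.
Split into bytes (most-significant first): AB 2E 4A 9E E0 7E F2 7B.
Big-endian: lowest address holds the most-significant byte.
So the memory order matches the most-significant-first order: AB 2E 4A 9E E0 7E F2 7B.

AB 2E 4A 9E E0 7E F2 7B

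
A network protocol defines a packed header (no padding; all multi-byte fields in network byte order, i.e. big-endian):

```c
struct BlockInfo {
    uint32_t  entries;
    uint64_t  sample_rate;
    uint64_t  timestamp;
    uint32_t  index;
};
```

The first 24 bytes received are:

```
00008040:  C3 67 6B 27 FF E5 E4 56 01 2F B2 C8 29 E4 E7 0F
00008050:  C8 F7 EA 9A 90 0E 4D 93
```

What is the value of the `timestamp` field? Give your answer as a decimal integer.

3018791705227291290

`timestamp` follows `entries` (4 B), `sample_rate` (8 B), so it starts at offset 4 + 8 = 12 and occupies 8 bytes.
Bytes at offsets 12..19: 29 E4 E7 0F C8 F7 EA 9A.
In big-endian order the high byte comes first in memory.
The bytes are already most-significant first: 0x29E4E70FC8F7EA9A.
0x29E4E70FC8F7EA9A = 3018791705227291290.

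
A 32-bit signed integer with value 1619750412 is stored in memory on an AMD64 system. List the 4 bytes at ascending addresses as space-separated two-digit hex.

1619750412 in hexadecimal, padded to 32 bits, is 0x608B6E0C.
Split into bytes (most-significant first): 60 8B 6E 0C.
Little-endian: lowest address holds the least-significant byte.
So at ascending addresses the bytes are 0C 6E 8B 60.

0C 6E 8B 60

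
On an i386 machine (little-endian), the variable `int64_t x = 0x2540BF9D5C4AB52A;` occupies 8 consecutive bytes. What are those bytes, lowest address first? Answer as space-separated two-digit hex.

Split into bytes (most-significant first): 25 40 BF 9D 5C 4A B5 2A.
Little-endian: lowest address holds the least-significant byte.
So at ascending addresses the bytes are 2A B5 4A 5C 9D BF 40 25.

2A B5 4A 5C 9D BF 40 25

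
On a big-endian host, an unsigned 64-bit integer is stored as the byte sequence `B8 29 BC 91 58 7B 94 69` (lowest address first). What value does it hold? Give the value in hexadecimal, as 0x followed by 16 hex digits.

0xB829BC91587B9469

In big-endian order the high byte comes first in memory.
The bytes are already most-significant first: 0xB829BC91587B9469.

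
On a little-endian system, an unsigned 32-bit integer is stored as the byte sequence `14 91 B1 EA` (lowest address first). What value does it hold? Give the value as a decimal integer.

3937505556

In little-endian order the low byte comes first in memory.
Reassemble most-significant byte first: EA B1 91 14 → 0xEAB19114.
0xEAB19114 = 3937505556.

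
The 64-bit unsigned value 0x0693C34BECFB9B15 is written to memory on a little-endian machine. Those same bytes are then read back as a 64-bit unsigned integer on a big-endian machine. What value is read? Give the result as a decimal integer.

1557115088488600326

Stored little-endian, the bytes at ascending addresses are 15 9B FB EC 4B C3 93 06.
Read back as big-endian, the last byte is least significant, giving 0x159BFBEC4BC39306.
0x159BFBEC4BC39306 = 1557115088488600326.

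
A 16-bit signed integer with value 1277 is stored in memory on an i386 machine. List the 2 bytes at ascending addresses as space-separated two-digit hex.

1277 in hexadecimal, padded to 16 bits, is 0x04FD.
Split into bytes (most-significant first): 04 FD.
In little-endian order the low byte comes first in memory.
So at ascending addresses the bytes are FD 04.

FD 04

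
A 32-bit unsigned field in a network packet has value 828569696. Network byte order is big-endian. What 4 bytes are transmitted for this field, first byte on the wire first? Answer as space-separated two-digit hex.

828569696 in hexadecimal, padded to 32 bits, is 0x3162F860.
Split into bytes (most-significant first): 31 62 F8 60.
Big-endian stores the most-significant byte at the lowest address.
So the memory order matches the most-significant-first order: 31 62 F8 60.

31 62 F8 60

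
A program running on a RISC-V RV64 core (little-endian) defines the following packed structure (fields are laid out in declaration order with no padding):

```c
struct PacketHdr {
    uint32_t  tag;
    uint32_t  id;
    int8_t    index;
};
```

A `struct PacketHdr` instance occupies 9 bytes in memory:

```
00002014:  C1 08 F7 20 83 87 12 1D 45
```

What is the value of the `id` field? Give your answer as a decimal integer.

`id` follows `tag` (4 bytes), so it starts at byte offset 4 and occupies 4 bytes.
Bytes at offsets 4..7: 83 87 12 1D.
Little-endian stores the least-significant byte at the lowest address.
Reassemble most-significant byte first: 1D 12 87 83 → 0x1D128783.
0x1D128783 = 487753603.

487753603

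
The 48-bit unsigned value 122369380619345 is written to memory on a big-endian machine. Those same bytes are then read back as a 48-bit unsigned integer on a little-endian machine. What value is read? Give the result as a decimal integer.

122369380619345 in 48-bit hexadecimal is 0x6F4B57769451.
Stored big-endian, the bytes at ascending addresses are 6F 4B 57 76 94 51.
Read back as little-endian, the first byte is least significant, giving 0x519476574B6F.
0x519476574B6F = 89698082442095.

89698082442095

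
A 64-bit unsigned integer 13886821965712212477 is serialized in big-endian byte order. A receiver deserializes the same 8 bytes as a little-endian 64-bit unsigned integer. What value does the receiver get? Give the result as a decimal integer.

13886821965712212477 in 64-bit hexadecimal is 0xC0B7E700955E41FD.
Stored big-endian, the bytes at ascending addresses are C0 B7 E7 00 95 5E 41 FD.
Read back as little-endian, the first byte is least significant, giving 0xFD415E9500E7B7C0.
0xFD415E9500E7B7C0 = 18248971159140284352.

18248971159140284352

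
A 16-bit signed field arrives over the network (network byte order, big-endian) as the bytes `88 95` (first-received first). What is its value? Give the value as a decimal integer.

-30571

In big-endian order the high byte comes first in memory.
The bytes are already most-significant first: 0x8895.
Top bit is set, so as a signed 16-bit value this is 0x8895 − 2^16 = -30571.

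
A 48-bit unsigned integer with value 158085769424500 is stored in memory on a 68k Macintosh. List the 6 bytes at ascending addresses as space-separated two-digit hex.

8F C7 36 21 6E 74

158085769424500 in hexadecimal, padded to 48 bits, is 0x8FC736216E74.
Split into bytes (most-significant first): 8F C7 36 21 6E 74.
Big-endian: lowest address holds the most-significant byte.
So the memory order matches the most-significant-first order: 8F C7 36 21 6E 74.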